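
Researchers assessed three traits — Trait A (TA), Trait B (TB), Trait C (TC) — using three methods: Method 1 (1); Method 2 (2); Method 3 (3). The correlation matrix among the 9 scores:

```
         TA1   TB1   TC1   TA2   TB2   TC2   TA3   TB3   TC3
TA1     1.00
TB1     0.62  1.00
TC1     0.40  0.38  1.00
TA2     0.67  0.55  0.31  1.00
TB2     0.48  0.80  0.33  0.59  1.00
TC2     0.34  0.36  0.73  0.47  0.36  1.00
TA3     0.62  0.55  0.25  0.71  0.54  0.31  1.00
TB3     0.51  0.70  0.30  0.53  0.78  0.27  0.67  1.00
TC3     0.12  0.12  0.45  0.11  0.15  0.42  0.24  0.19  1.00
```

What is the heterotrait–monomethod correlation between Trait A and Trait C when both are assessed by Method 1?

0.40

Different traits, same method: r(TA1, TC1) = 0.40.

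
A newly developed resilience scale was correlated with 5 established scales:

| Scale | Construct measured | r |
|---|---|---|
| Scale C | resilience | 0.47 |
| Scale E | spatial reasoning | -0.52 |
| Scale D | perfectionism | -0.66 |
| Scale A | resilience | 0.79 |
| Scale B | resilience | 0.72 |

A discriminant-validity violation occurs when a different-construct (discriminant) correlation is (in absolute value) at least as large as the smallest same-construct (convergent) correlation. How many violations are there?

2

Convergent (same construct = resilience): Scale C, Scale A, Scale B.
Smallest convergent = 0.47. Discriminant |r|: 0.52, 0.66; count ≥ 0.47 → 2.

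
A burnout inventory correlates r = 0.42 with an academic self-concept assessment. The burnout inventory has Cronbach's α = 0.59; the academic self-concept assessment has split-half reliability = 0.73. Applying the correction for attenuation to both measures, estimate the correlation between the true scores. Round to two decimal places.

r_true = r_obs / √(r_xx · r_yy) = 0.42 / √(0.59 × 0.73) = 0.42 / √0.4307 = 0.42 / 0.6563 ≈ 0.64.

0.64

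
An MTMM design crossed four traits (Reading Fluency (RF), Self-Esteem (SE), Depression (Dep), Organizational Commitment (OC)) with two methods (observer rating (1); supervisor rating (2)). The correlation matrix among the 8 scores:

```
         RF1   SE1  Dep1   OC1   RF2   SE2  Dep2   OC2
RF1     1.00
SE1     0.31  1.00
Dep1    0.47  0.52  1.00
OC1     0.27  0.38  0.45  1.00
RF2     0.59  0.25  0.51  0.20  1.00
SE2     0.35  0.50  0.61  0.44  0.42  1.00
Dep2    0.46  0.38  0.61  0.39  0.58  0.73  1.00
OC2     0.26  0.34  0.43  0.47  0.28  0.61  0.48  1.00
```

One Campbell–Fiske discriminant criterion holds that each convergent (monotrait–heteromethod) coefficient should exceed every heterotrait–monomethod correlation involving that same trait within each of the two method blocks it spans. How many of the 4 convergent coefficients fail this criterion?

Convergent coefficients and their comparison sets:
RF (methods 1·2): 0.59 vs {0.31, 0.42, 0.47, 0.58, 0.27, 0.28} → pass.
SE (methods 1·2): 0.50 vs {0.31, 0.42, 0.52, 0.73, 0.38, 0.61} → fail.
Dep (methods 1·2): 0.61 vs {0.47, 0.58, 0.52, 0.73, 0.45, 0.48} → fail.
OC (methods 1·2): 0.47 vs {0.27, 0.28, 0.38, 0.61, 0.45, 0.48} → fail.
3 of 4 fail.

3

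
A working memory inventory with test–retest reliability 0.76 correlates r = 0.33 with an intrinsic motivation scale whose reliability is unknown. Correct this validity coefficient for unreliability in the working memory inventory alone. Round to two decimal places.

Single correction: r_c = r_obs / √r_xx = 0.33 / √0.76 = 0.33 / 0.8718 ≈ 0.38.

0.38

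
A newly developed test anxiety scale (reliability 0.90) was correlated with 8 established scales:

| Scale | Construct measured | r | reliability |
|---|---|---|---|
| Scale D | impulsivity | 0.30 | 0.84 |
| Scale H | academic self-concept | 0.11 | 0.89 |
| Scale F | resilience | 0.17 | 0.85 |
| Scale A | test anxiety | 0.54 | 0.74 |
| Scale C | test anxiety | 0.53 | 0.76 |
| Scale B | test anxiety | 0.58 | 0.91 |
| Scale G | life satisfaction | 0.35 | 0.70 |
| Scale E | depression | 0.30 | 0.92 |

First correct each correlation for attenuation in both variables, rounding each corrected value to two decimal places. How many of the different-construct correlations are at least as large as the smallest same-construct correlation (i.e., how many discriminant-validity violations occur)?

0

Disattenuated r (r / √(r_scale · r_new)):
  Scale D (disc): 0.30 / √(0.84·0.90) = 0.35
  Scale H (disc): 0.11 / √(0.89·0.90) = 0.12
  Scale F (disc): 0.17 / √(0.85·0.90) = 0.19
  Scale A (conv): 0.54 / √(0.74·0.90) = 0.66
  Scale C (conv): 0.53 / √(0.76·0.90) = 0.64
  Scale B (conv): 0.58 / √(0.91·0.90) = 0.64
  Scale G (disc): 0.35 / √(0.70·0.90) = 0.44
  Scale E (disc): 0.30 / √(0.92·0.90) = 0.33
Smallest convergent = 0.64. Discriminant values: 0.35, 0.12, 0.19, 0.44, 0.33; count ≥ 0.64 → 0.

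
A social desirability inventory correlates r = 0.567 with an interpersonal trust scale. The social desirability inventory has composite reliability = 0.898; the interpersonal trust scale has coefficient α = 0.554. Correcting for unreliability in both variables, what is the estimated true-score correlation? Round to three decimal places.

0.804

r_true = r_obs / √(r_xx · r_yy) = 0.567 / √(0.898 × 0.554) = 0.567 / √0.497492 = 0.567 / 0.7053 ≈ 0.804.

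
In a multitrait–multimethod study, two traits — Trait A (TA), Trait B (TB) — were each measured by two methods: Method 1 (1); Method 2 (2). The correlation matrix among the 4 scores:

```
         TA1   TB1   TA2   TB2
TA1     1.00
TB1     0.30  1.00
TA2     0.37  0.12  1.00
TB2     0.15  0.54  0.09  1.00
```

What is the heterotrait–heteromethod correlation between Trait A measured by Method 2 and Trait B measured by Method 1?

0.12

Different traits and methods: r(TA2, TB1) = 0.12.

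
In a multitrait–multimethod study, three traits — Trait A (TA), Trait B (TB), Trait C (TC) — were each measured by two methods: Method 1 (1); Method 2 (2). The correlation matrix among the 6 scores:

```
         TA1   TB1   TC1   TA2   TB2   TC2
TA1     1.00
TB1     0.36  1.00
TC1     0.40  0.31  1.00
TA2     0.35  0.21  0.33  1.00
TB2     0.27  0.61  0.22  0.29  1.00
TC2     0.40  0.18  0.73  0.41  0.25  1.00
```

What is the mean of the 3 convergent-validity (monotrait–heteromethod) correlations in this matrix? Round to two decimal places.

Convergent values: 0.35, 0.61, 0.73; mean = 1.69/3 = 0.56.

0.56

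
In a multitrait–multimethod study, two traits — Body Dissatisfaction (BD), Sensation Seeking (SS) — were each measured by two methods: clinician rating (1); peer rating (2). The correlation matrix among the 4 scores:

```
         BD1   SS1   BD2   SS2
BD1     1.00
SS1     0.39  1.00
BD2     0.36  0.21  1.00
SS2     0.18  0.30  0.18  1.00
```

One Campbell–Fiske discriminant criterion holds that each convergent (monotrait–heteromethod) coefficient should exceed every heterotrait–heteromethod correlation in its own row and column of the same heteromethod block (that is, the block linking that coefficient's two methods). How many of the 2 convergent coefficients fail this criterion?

Each convergent coefficient versus the relevant comparison correlations:
BD (methods 1·2): 0.36 vs {0.18, 0.21} → pass.
SS (methods 1·2): 0.30 vs {0.21, 0.18} → pass.
0 of 2 fail.

0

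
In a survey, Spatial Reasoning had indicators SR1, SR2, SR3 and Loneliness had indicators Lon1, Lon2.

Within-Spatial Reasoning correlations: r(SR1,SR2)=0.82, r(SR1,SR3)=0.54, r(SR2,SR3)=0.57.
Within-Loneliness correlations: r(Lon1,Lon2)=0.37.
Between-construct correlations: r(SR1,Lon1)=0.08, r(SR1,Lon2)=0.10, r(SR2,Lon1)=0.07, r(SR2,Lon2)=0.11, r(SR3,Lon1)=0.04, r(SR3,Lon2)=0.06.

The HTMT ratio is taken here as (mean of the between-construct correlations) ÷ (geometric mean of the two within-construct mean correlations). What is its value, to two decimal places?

Mean between = 0.46/6 = 0.0767.
Mean within-SR = 1.93/3 = 0.6433; mean within-Lon = 0.37/1 = 0.3700.
Geometric mean = √(0.6433 × 0.3700) = 0.4879.
HTMT = 0.0767 / 0.4879 = 0.16.

0.16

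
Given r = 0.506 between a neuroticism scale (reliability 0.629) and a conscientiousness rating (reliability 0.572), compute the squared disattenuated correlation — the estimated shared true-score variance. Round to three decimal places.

Disattenuated r = 0.506 / √(0.629 × 0.572) = 0.506 / 0.5998 = 0.8436.
Shared true-score variance = 0.8436² = 0.7117 ≈ 0.712.

0.712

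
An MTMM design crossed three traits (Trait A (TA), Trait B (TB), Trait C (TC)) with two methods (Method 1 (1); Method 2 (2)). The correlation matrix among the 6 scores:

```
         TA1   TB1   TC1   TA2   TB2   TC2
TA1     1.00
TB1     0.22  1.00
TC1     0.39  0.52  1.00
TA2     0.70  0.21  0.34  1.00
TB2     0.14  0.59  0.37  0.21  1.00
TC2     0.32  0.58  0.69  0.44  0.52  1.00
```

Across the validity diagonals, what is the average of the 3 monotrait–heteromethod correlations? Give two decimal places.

0.66

Convergent values: 0.70, 0.59, 0.69; mean = 1.98/3 = 0.66.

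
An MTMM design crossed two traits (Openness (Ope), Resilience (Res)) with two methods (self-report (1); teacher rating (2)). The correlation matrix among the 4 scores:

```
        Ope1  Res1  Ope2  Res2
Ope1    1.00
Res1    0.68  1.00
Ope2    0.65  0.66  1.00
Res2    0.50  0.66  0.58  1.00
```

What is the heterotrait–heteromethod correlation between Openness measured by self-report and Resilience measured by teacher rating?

Different traits and methods: r(Ope1, Res2) = 0.50.

0.50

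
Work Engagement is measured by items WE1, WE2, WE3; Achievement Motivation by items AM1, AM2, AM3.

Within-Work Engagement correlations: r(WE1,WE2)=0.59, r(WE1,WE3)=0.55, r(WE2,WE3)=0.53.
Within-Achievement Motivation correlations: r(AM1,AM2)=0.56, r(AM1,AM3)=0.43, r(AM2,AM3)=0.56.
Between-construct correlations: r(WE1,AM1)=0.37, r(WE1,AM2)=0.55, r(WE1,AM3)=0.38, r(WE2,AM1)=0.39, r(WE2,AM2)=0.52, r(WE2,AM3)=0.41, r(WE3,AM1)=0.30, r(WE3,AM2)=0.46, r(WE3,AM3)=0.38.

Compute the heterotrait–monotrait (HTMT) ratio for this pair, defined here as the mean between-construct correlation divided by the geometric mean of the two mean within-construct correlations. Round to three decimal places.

0.779

Between-construct mean = 3.76/9 = 0.4178.
Mean within-WE = 1.67/3 = 0.5567; mean within-AM = 1.55/3 = 0.5167.
Geometric mean = √(0.5567 × 0.5167) = 0.5363.
HTMT = 0.4178 / 0.5363 = 0.779.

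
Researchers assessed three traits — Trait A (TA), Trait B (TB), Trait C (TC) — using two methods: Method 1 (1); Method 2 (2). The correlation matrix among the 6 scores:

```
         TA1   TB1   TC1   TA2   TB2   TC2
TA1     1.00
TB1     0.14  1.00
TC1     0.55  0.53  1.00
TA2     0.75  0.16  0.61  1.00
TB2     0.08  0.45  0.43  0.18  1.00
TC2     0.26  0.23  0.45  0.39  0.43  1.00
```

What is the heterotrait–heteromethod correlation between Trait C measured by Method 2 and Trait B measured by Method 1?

Different traits and methods: r(TC2, TB1) = 0.23.

0.23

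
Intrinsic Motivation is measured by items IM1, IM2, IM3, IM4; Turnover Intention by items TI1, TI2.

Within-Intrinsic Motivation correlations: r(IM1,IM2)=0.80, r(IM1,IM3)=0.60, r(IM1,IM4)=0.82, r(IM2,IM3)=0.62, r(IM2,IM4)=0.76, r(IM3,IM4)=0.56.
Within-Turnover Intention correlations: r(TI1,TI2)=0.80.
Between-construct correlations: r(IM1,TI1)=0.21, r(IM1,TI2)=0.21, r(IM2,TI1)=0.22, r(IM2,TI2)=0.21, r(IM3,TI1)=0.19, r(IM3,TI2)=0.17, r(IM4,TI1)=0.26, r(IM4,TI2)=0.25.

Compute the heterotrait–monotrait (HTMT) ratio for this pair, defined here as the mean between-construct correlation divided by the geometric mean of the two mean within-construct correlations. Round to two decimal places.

0.29

Mean heterotrait r = 1.72/8 = 0.2150.
Mean within-IM = 4.16/6 = 0.6933; mean within-TI = 0.80/1 = 0.8000.
Geometric mean = √(0.6933 × 0.8000) = 0.7447.
HTMT = 0.2150 / 0.7447 = 0.29.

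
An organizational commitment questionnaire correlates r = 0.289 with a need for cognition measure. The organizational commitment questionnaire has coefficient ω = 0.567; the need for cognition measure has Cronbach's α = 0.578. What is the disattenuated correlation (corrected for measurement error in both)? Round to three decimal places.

r_true = r_obs / √(r_xx · r_yy) = 0.289 / √(0.567 × 0.578) = 0.289 / √0.327726 = 0.289 / 0.5725 ≈ 0.505.

0.505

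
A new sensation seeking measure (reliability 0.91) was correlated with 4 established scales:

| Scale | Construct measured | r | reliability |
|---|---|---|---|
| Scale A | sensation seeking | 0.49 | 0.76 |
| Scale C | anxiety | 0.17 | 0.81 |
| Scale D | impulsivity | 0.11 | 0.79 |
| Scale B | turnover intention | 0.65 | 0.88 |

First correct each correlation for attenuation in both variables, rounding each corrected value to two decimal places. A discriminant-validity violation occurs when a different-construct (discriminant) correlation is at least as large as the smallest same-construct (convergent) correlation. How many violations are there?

1

Disattenuated r (r / √(r_scale · r_new)):
  Scale A (conv): 0.49 / √(0.76·0.91) = 0.59
  Scale C (disc): 0.17 / √(0.81·0.91) = 0.20
  Scale D (disc): 0.11 / √(0.79·0.91) = 0.13
  Scale B (disc): 0.65 / √(0.88·0.91) = 0.73
Smallest convergent = 0.59. Discriminant values: 0.20, 0.13, 0.73; count ≥ 0.59 → 1.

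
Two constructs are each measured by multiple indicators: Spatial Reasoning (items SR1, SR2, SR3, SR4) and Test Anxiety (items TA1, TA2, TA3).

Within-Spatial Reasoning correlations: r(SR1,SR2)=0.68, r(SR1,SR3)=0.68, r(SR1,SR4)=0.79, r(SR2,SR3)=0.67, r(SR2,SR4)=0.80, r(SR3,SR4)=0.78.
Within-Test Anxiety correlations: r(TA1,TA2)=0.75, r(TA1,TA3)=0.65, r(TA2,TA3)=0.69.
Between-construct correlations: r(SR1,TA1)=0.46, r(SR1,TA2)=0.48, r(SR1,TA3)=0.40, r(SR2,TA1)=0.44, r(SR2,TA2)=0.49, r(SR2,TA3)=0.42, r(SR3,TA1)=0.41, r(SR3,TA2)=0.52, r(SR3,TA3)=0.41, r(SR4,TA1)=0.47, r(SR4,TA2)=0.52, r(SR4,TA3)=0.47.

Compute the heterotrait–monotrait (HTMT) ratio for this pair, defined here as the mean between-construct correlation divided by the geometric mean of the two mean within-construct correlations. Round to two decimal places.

0.64

Between-construct mean = 5.49/12 = 0.4575.
Mean within-SR = 4.40/6 = 0.7333; mean within-TA = 2.09/3 = 0.6967.
Geometric mean = √(0.7333 × 0.6967) = 0.7148.
HTMT = 0.4575 / 0.7148 = 0.64.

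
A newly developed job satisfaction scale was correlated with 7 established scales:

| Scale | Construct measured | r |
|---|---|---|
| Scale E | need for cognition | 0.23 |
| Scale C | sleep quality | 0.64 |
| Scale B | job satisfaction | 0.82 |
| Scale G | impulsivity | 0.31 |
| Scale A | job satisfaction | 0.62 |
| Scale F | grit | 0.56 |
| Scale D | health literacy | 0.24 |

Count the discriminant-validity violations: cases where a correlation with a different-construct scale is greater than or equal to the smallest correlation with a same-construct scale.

Convergent (same construct = job satisfaction): Scale B, Scale A.
Smallest convergent = 0.62. Discriminant values: 0.23, 0.64, 0.31, 0.56, 0.24; count ≥ 0.62 → 1.

1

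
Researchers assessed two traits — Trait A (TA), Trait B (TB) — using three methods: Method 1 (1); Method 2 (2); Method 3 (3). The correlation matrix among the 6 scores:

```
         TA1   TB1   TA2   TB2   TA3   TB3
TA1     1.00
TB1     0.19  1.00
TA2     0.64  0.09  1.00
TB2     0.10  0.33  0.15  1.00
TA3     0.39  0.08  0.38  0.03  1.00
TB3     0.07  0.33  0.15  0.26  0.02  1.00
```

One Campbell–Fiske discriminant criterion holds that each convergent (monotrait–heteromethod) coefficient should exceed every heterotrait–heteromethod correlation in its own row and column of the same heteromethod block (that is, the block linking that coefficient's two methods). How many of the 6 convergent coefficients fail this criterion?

Checking each validity diagonal entry against its comparison values:
TA (methods 1·2): 0.64 vs {0.10, 0.09} → pass.
TA (methods 1·3): 0.39 vs {0.07, 0.08} → pass.
TA (methods 2·3): 0.38 vs {0.15, 0.03} → pass.
TB (methods 1·2): 0.33 vs {0.09, 0.10} → pass.
TB (methods 1·3): 0.33 vs {0.08, 0.07} → pass.
TB (methods 2·3): 0.26 vs {0.03, 0.15} → pass.
0 of 6 fail.

0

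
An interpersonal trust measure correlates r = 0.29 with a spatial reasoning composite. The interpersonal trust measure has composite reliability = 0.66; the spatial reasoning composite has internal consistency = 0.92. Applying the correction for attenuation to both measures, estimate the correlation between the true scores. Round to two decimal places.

0.37

r_true = r_obs / √(r_xx · r_yy) = 0.29 / √(0.66 × 0.92) = 0.29 / √0.6072 = 0.29 / 0.7792 ≈ 0.37.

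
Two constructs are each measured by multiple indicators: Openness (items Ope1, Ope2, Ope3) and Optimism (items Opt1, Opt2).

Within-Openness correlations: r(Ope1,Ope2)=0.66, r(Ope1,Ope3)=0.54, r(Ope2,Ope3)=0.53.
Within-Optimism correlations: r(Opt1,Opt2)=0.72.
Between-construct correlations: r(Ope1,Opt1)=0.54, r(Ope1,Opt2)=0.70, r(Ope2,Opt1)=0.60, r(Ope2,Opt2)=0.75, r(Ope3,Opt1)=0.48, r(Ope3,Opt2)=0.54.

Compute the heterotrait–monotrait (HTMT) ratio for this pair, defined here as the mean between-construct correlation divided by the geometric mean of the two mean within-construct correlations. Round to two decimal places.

0.93

Mean between = 3.61/6 = 0.6017.
Mean within-Ope = 1.73/3 = 0.5767; mean within-Opt = 0.72/1 = 0.7200.
Geometric mean = √(0.5767 × 0.7200) = 0.6444.
HTMT = 0.6017 / 0.6444 = 0.93.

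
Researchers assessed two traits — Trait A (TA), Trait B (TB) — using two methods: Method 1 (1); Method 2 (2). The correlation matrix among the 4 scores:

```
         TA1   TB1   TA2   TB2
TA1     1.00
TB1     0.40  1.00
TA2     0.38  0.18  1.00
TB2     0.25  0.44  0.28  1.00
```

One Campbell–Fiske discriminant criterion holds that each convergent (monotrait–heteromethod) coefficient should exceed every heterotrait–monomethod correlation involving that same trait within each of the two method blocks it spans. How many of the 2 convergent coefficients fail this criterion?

Convergent coefficients and their comparison sets:
TA (methods 1·2): 0.38 vs {0.40, 0.28} → fail.
TB (methods 1·2): 0.44 vs {0.40, 0.28} → pass.
1 of 2 fail.

1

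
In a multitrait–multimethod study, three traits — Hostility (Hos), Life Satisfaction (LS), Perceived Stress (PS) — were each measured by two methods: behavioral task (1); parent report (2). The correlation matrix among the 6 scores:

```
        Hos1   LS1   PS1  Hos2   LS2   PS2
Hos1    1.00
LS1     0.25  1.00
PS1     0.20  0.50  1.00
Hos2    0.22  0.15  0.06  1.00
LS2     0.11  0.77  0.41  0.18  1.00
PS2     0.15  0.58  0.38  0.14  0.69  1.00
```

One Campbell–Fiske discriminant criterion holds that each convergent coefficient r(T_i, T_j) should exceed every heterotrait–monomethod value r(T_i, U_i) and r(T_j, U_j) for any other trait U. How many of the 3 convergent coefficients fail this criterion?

2

Each convergent coefficient versus the relevant comparison correlations:
Hos (methods 1·2): 0.22 vs {0.25, 0.18, 0.20, 0.14} → fail.
LS (methods 1·2): 0.77 vs {0.25, 0.18, 0.50, 0.69} → pass.
PS (methods 1·2): 0.38 vs {0.20, 0.14, 0.50, 0.69} → fail.
2 of 3 fail.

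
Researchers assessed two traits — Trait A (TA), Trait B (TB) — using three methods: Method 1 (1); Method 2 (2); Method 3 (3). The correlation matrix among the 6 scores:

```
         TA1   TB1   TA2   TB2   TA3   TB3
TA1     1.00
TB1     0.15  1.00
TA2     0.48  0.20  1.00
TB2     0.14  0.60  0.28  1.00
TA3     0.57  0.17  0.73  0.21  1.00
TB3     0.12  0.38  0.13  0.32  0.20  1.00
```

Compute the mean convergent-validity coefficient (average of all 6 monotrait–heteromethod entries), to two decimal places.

0.51

Convergent values: 0.48, 0.57, 0.73, 0.60, 0.38, 0.32; mean = 3.08/6 = 0.51.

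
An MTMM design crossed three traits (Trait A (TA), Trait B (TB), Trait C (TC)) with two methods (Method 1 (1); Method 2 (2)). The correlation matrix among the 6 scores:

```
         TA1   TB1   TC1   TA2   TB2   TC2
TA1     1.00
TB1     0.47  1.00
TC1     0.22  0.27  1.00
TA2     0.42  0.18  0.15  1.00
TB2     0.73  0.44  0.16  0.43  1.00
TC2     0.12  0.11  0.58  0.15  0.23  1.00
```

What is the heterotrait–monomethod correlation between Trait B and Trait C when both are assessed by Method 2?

Different traits, same method: r(TB2, TC2) = 0.23.

0.23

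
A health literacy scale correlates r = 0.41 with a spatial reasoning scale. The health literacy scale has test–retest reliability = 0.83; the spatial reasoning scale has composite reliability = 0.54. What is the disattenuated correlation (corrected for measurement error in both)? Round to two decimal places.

0.61

r_true = r_obs / √(r_xx · r_yy) = 0.41 / √(0.83 × 0.54) = 0.41 / √0.4482 = 0.41 / 0.6695 ≈ 0.61.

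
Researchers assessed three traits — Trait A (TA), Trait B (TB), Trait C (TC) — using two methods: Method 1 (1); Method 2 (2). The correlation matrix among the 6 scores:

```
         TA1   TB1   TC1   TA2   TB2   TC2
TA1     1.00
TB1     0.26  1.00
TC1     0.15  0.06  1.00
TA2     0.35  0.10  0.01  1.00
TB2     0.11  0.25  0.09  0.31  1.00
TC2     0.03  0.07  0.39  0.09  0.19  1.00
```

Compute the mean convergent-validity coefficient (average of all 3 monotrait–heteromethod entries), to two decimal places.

Convergent values: 0.35, 0.25, 0.39; mean = 0.99/3 = 0.33.

0.33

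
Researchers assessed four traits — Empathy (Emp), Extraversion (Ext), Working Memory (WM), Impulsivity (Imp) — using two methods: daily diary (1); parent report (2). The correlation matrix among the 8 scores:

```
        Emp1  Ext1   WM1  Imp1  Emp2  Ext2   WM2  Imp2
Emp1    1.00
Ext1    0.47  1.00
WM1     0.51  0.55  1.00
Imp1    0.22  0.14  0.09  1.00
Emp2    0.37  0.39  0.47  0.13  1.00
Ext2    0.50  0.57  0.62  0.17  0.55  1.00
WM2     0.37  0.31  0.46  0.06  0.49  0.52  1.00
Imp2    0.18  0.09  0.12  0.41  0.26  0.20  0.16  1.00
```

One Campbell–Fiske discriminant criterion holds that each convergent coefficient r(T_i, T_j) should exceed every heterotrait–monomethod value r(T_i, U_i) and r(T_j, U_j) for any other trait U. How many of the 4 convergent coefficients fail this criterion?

2

Checking each validity diagonal entry against its comparison values:
Emp (methods 1·2): 0.37 vs {0.47, 0.55, 0.51, 0.49, 0.22, 0.26} → fail.
Ext (methods 1·2): 0.57 vs {0.47, 0.55, 0.55, 0.52, 0.14, 0.20} → pass.
WM (methods 1·2): 0.46 vs {0.51, 0.49, 0.55, 0.52, 0.09, 0.16} → fail.
Imp (methods 1·2): 0.41 vs {0.22, 0.26, 0.14, 0.20, 0.09, 0.16} → pass.
2 of 4 fail.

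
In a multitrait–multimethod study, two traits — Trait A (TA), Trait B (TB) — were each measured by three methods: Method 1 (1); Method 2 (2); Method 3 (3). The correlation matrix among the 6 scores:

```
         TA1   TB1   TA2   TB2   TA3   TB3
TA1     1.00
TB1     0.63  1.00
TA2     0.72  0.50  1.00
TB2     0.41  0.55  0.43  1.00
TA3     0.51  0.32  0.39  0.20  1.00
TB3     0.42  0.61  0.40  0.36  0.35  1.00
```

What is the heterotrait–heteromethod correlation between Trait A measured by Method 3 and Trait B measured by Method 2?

0.20

Different traits and methods: r(TA3, TB2) = 0.20.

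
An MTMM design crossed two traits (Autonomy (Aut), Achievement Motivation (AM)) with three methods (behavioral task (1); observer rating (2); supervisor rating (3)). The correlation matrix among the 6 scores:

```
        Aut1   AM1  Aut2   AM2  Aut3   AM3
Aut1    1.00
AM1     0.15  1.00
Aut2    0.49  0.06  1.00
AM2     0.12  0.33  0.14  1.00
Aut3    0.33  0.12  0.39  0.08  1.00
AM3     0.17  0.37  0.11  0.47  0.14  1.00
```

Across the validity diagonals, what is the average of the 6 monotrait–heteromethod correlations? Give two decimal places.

Convergent values: 0.49, 0.33, 0.39, 0.33, 0.37, 0.47; mean = 2.38/6 = 0.40.

0.40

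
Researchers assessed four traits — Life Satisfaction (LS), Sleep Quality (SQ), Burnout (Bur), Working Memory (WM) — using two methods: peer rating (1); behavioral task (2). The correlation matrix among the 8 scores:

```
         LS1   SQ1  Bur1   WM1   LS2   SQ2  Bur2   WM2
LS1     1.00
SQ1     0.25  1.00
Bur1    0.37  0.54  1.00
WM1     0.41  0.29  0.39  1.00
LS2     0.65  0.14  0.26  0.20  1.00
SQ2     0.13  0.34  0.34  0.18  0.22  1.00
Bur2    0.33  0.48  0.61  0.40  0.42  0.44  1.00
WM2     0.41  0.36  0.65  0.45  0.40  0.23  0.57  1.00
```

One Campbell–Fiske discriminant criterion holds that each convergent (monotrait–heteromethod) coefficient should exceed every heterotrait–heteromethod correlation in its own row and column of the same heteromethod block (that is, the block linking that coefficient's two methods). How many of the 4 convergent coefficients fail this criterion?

Convergent coefficients and their comparison sets:
LS (methods 1·2): 0.65 vs {0.13, 0.14, 0.33, 0.26, 0.41, 0.20} → pass.
SQ (methods 1·2): 0.34 vs {0.14, 0.13, 0.48, 0.34, 0.36, 0.18} → fail.
Bur (methods 1·2): 0.61 vs {0.26, 0.33, 0.34, 0.48, 0.65, 0.40} → fail.
WM (methods 1·2): 0.45 vs {0.20, 0.41, 0.18, 0.36, 0.40, 0.65} → fail.
3 of 4 fail.

3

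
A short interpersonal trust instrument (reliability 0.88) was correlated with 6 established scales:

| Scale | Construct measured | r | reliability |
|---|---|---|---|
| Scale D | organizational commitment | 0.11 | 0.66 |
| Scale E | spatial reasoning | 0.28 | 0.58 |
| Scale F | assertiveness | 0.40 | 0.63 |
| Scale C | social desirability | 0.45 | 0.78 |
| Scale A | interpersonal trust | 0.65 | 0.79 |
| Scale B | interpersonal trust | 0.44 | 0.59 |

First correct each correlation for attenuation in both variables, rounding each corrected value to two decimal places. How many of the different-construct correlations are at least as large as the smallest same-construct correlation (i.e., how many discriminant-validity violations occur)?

Disattenuated r (r / √(r_scale · r_new)):
  Scale D (disc): 0.11 / √(0.66·0.88) = 0.14
  Scale E (disc): 0.28 / √(0.58·0.88) = 0.39
  Scale F (disc): 0.40 / √(0.63·0.88) = 0.54
  Scale C (disc): 0.45 / √(0.78·0.88) = 0.54
  Scale A (conv): 0.65 / √(0.79·0.88) = 0.78
  Scale B (conv): 0.44 / √(0.59·0.88) = 0.61
Smallest convergent = 0.61. Discriminant values: 0.14, 0.39, 0.54, 0.54; count ≥ 0.61 → 0.

0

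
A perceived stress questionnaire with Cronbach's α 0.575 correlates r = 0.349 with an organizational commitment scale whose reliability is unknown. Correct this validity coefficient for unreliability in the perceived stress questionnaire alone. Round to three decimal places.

Single correction: r_c = r_obs / √r_xx = 0.349 / √0.575 = 0.349 / 0.7583 ≈ 0.460.

0.460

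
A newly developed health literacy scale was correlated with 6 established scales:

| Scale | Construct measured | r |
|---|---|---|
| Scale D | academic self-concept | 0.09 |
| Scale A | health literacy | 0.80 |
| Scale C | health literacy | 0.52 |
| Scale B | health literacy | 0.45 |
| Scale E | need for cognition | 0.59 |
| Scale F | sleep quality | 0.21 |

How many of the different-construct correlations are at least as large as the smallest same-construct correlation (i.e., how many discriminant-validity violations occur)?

1

Convergent (same construct = health literacy): Scale A, Scale C, Scale B.
Smallest convergent = 0.45. Discriminant values: 0.09, 0.59, 0.21; count ≥ 0.45 → 1.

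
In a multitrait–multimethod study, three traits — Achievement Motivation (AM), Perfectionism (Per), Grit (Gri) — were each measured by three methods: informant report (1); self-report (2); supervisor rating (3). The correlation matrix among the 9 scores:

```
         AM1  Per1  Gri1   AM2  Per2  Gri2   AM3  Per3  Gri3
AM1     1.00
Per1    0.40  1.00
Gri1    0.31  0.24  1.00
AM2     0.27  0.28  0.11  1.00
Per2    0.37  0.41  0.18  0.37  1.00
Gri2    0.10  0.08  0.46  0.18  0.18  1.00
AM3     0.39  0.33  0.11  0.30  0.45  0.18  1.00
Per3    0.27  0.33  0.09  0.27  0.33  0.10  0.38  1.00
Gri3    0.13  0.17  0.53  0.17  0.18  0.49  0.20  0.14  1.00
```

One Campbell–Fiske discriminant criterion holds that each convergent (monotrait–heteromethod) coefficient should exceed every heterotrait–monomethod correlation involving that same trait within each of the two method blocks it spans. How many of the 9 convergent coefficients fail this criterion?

5

Each convergent coefficient versus the relevant comparison correlations:
AM (methods 1·2): 0.27 vs {0.40, 0.37, 0.31, 0.18} → fail.
AM (methods 1·3): 0.39 vs {0.40, 0.38, 0.31, 0.20} → fail.
AM (methods 2·3): 0.30 vs {0.37, 0.38, 0.18, 0.20} → fail.
Per (methods 1·2): 0.41 vs {0.40, 0.37, 0.24, 0.18} → pass.
Per (methods 1·3): 0.33 vs {0.40, 0.38, 0.24, 0.14} → fail.
Per (methods 2·3): 0.33 vs {0.37, 0.38, 0.18, 0.14} → fail.
Gri (methods 1·2): 0.46 vs {0.31, 0.18, 0.24, 0.18} → pass.
Gri (methods 1·3): 0.53 vs {0.31, 0.20, 0.24, 0.14} → pass.
Gri (methods 2·3): 0.49 vs {0.18, 0.20, 0.18, 0.14} → pass.
5 of 9 fail.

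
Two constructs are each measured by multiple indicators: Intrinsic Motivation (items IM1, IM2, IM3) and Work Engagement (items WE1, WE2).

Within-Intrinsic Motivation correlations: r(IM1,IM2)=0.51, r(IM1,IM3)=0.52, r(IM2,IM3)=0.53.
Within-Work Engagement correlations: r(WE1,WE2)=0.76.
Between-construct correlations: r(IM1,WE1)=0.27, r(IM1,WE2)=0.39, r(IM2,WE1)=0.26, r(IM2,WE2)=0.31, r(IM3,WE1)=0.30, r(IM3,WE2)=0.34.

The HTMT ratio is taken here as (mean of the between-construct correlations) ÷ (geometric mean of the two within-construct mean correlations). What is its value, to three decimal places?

0.496

Mean between = 1.87/6 = 0.3117.
Mean within-IM = 1.56/3 = 0.5200; mean within-WE = 0.76/1 = 0.7600.
Geometric mean = √(0.5200 × 0.7600) = 0.6286.
HTMT = 0.3117 / 0.6286 = 0.496.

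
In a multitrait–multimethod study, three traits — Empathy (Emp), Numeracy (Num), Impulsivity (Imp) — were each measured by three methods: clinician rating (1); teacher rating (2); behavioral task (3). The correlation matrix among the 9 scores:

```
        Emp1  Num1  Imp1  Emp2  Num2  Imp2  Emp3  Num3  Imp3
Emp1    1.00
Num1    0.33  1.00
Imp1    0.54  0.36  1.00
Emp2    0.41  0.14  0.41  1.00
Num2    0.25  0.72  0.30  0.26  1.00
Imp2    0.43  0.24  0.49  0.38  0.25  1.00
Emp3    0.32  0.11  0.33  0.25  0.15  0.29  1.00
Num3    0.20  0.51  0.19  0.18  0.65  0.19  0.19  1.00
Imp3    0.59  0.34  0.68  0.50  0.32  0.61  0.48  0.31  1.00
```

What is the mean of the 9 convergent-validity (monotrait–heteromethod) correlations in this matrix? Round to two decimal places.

0.52

Convergent values: 0.41, 0.32, 0.25, 0.72, 0.51, 0.65, 0.49, 0.68, 0.61; mean = 4.64/9 = 0.52.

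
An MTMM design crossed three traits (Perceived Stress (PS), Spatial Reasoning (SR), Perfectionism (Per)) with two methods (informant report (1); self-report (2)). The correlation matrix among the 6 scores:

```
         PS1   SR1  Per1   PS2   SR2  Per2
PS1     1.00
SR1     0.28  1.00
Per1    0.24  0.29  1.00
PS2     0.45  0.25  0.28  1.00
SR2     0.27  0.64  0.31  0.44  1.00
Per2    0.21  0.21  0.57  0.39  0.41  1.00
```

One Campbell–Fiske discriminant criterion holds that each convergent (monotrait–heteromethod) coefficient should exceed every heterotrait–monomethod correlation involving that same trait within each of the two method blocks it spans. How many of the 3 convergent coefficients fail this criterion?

Convergent coefficients and their comparison sets:
PS (methods 1·2): 0.45 vs {0.28, 0.44, 0.24, 0.39} → pass.
SR (methods 1·2): 0.64 vs {0.28, 0.44, 0.29, 0.41} → pass.
Per (methods 1·2): 0.57 vs {0.24, 0.39, 0.29, 0.41} → pass.
0 of 3 fail.

0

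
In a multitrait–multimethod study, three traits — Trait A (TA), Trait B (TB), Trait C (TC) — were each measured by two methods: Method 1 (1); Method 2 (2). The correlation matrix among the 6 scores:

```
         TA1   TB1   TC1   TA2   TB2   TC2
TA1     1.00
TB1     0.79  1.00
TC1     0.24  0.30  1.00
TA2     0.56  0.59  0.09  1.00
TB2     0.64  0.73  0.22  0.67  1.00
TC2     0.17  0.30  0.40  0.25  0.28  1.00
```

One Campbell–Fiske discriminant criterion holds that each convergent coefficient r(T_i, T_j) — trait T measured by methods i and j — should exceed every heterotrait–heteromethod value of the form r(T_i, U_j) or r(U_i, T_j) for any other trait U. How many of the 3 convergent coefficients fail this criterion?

Convergent coefficients and their comparison sets:
TA (methods 1·2): 0.56 vs {0.64, 0.59, 0.17, 0.09} → fail.
TB (methods 1·2): 0.73 vs {0.59, 0.64, 0.30, 0.22} → pass.
TC (methods 1·2): 0.40 vs {0.09, 0.17, 0.22, 0.30} → pass.
1 of 3 fail.

1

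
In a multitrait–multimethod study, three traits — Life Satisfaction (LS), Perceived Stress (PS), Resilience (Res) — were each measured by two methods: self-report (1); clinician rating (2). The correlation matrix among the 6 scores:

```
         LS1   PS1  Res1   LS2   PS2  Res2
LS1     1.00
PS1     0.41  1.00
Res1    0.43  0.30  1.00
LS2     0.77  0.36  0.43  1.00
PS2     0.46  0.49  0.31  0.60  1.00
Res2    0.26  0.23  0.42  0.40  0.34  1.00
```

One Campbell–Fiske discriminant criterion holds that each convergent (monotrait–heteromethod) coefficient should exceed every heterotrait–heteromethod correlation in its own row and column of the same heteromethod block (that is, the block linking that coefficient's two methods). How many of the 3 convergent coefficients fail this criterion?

Checking each validity diagonal entry against its comparison values:
LS (methods 1·2): 0.77 vs {0.46, 0.36, 0.26, 0.43} → pass.
PS (methods 1·2): 0.49 vs {0.36, 0.46, 0.23, 0.31} → pass.
Res (methods 1·2): 0.42 vs {0.43, 0.26, 0.31, 0.23} → fail.
1 of 3 fail.

1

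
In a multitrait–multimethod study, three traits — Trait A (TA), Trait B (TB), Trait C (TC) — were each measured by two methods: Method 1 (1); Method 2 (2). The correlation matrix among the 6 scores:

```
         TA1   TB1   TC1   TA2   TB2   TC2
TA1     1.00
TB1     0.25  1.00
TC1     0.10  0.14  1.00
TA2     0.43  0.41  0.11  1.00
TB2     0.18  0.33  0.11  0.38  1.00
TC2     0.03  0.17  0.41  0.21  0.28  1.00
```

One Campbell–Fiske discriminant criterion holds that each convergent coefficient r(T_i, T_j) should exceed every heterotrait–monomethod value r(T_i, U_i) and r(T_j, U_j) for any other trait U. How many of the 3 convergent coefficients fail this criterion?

1

Each convergent coefficient versus the relevant comparison correlations:
TA (methods 1·2): 0.43 vs {0.25, 0.38, 0.10, 0.21} → pass.
TB (methods 1·2): 0.33 vs {0.25, 0.38, 0.14, 0.28} → fail.
TC (methods 1·2): 0.41 vs {0.10, 0.21, 0.14, 0.28} → pass.
1 of 3 fail.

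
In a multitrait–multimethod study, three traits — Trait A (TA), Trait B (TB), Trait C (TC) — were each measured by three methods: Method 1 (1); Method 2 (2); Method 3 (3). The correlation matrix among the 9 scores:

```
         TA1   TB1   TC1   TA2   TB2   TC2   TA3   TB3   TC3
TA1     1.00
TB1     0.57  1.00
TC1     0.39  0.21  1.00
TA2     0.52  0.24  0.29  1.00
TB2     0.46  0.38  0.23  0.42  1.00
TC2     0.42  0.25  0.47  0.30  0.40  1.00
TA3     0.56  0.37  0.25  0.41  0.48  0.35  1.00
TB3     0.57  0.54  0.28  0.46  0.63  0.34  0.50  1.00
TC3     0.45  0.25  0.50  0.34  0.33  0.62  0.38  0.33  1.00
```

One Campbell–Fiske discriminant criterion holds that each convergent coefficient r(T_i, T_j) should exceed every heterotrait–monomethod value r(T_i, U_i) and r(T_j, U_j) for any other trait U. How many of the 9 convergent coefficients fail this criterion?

Convergent coefficients and their comparison sets:
TA (methods 1·2): 0.52 vs {0.57, 0.42, 0.39, 0.30} → fail.
TA (methods 1·3): 0.56 vs {0.57, 0.50, 0.39, 0.38} → fail.
TA (methods 2·3): 0.41 vs {0.42, 0.50, 0.30, 0.38} → fail.
TB (methods 1·2): 0.38 vs {0.57, 0.42, 0.21, 0.40} → fail.
TB (methods 1·3): 0.54 vs {0.57, 0.50, 0.21, 0.33} → fail.
TB (methods 2·3): 0.63 vs {0.42, 0.50, 0.40, 0.33} → pass.
TC (methods 1·2): 0.47 vs {0.39, 0.30, 0.21, 0.40} → pass.
TC (methods 1·3): 0.50 vs {0.39, 0.38, 0.21, 0.33} → pass.
TC (methods 2·3): 0.62 vs {0.30, 0.38, 0.40, 0.33} → pass.
5 of 9 fail.

5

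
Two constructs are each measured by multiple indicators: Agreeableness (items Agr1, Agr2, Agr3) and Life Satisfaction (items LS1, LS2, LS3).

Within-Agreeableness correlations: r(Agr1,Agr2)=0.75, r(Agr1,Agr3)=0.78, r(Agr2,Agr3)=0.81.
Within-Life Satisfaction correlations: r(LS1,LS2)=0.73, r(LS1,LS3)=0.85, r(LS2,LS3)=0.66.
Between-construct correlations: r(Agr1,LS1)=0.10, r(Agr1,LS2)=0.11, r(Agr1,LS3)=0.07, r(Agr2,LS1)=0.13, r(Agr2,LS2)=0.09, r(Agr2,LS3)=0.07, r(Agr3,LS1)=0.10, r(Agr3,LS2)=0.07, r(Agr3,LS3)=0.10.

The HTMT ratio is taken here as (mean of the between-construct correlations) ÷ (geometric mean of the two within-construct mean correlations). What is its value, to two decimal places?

0.12

Mean heterotrait r = 0.84/9 = 0.0933.
Mean within-Agr = 2.34/3 = 0.7800; mean within-LS = 2.24/3 = 0.7467.
Geometric mean = √(0.7800 × 0.7467) = 0.7632.
HTMT = 0.0933 / 0.7632 = 0.12.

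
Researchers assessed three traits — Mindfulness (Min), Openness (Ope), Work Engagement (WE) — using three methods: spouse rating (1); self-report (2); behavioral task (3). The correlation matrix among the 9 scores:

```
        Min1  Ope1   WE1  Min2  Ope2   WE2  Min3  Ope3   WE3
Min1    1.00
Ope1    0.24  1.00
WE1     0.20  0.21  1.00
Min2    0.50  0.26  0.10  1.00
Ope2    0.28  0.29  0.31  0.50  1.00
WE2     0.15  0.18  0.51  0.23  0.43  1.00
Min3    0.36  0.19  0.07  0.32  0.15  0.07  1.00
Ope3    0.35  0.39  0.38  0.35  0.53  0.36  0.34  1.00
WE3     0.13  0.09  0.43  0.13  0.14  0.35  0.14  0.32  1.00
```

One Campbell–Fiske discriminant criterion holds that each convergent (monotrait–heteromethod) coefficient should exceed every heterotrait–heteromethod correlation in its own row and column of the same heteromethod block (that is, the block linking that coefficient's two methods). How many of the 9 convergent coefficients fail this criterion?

3

Convergent coefficients and their comparison sets:
Min (methods 1·2): 0.50 vs {0.28, 0.26, 0.15, 0.10} → pass.
Min (methods 1·3): 0.36 vs {0.35, 0.19, 0.13, 0.07} → pass.
Min (methods 2·3): 0.32 vs {0.35, 0.15, 0.13, 0.07} → fail.
Ope (methods 1·2): 0.29 vs {0.26, 0.28, 0.18, 0.31} → fail.
Ope (methods 1·3): 0.39 vs {0.19, 0.35, 0.09, 0.38} → pass.
Ope (methods 2·3): 0.53 vs {0.15, 0.35, 0.14, 0.36} → pass.
WE (methods 1·2): 0.51 vs {0.10, 0.15, 0.31, 0.18} → pass.
WE (methods 1·3): 0.43 vs {0.07, 0.13, 0.38, 0.09} → pass.
WE (methods 2·3): 0.35 vs {0.07, 0.13, 0.36, 0.14} → fail.
3 of 9 fail.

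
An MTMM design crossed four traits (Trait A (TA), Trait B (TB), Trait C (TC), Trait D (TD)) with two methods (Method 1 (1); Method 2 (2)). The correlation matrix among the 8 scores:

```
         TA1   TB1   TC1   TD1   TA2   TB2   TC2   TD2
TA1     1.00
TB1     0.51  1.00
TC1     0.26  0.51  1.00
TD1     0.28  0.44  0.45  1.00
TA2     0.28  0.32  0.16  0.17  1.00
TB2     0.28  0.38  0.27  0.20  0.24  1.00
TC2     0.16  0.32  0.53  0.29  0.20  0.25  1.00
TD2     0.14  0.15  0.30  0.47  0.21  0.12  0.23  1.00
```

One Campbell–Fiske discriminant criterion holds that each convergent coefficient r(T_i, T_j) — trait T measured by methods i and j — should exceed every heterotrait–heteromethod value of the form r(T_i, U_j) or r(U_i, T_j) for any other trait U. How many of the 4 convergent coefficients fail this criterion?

1

Convergent coefficients and their comparison sets:
TA (methods 1·2): 0.28 vs {0.28, 0.32, 0.16, 0.16, 0.14, 0.17} → fail.
TB (methods 1·2): 0.38 vs {0.32, 0.28, 0.32, 0.27, 0.15, 0.20} → pass.
TC (methods 1·2): 0.53 vs {0.16, 0.16, 0.27, 0.32, 0.30, 0.29} → pass.
TD (methods 1·2): 0.47 vs {0.17, 0.14, 0.20, 0.15, 0.29, 0.30} → pass.
1 of 4 fail.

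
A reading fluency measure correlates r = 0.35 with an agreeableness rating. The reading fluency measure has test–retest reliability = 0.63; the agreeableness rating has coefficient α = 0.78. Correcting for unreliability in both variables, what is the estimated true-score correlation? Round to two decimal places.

r_true = r_obs / √(r_xx · r_yy) = 0.35 / √(0.63 × 0.78) = 0.35 / √0.4914 = 0.35 / 0.7010 ≈ 0.50.

0.50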